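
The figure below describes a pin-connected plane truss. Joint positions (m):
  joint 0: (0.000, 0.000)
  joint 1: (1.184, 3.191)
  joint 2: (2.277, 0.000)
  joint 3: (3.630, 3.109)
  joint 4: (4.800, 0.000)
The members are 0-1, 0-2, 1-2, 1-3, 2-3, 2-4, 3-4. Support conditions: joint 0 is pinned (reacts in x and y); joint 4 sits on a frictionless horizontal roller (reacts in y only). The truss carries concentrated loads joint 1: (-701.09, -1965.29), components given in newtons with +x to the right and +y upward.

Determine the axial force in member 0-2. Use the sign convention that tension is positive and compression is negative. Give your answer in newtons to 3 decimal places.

N=5 nodes, M=7 members, R=3 reactions → 2N=10, M+R=10
member 0 (0-1): L=3.4036, (cx,cy)=(0.3479,0.9375)
member 1 (0-2): L=2.2770, (cx,cy)=(1.0000,0.0000)
member 2 (1-2): L=3.3730, (cx,cy)=(0.3240,-0.9460)
member 3 (1-3): L=2.4474, (cx,cy)=(0.9994,-0.0335)
member 4 (2-3): L=3.3906, (cx,cy)=(0.3990,0.9169)
member 5 (2-4): L=2.5230, (cx,cy)=(1.0000,0.0000)
member 6 (3-4): L=3.3219, (cx,cy)=(0.3522,-0.9359)
solve A·x = −loads:
  F[0-1] = -2076.2751 N (compression)
  F[0-2] = +21.1824 N (tension)
  F[1-2] = -19.2291 N (compression)
  F[1-3] = -14.9597 N (compression)
  F[2-3] = +19.8395 N (tension)
  F[2-4] = +7.0346 N (tension)
  F[3-4] = -19.9726 N (compression)
  Rx@0 = +701.0900 N
  Ry@0 = +1946.5973 N
  Ry@4 = +18.6927 N

21.182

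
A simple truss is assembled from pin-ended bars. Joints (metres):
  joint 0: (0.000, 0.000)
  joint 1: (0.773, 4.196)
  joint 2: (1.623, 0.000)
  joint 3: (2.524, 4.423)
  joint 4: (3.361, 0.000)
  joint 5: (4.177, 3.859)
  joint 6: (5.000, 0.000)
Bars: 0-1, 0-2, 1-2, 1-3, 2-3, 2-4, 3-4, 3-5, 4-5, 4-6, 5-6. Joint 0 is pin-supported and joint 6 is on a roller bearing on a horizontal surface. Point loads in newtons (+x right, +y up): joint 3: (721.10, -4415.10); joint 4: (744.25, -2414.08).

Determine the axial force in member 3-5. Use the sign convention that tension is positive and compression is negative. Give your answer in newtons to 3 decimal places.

N=7 nodes, M=11 members, R=3 reactions → 2N=14, M+R=14
member 0 (0-1): L=4.2666, (cx,cy)=(0.1812,0.9835)
member 1 (0-2): L=1.6230, (cx,cy)=(1.0000,0.0000)
member 2 (1-2): L=4.2812, (cx,cy)=(0.1985,-0.9801)
member 3 (1-3): L=1.7657, (cx,cy)=(0.9917,0.1286)
member 4 (2-3): L=4.5138, (cx,cy)=(0.1996,0.9799)
member 5 (2-4): L=1.7380, (cx,cy)=(1.0000,0.0000)
member 6 (3-4): L=4.5015, (cx,cy)=(0.1859,-0.9826)
member 7 (3-5): L=1.7466, (cx,cy)=(0.9464,-0.3229)
member 8 (4-5): L=3.9443, (cx,cy)=(0.2069,0.9784)
member 9 (4-6): L=1.6390, (cx,cy)=(1.0000,0.0000)
member 10 (5-6): L=3.9458, (cx,cy)=(0.2086,-0.9780)
solve A·x = −loads:
  F[0-1] = -2379.1810 N (compression)
  F[0-2] = +1896.3966 N (tension)
  F[1-2] = +2270.6855 N (tension)
  F[1-3] = -889.2508 N (compression)
  F[2-3] = -2271.1879 N (compression)
  F[2-4] = +2800.5693 N (tension)
  F[3-4] = -1494.5608 N (compression)
  F[3-5] = -1879.0928 N (compression)
  F[4-5] = +3968.4289 N (tension)
  F[4-6] = +957.4380 N (tension)
  F[5-6] = -4590.3322 N (compression)
  Rx@0 = -1465.3500 N
  Ry@0 = +2339.8079 N
  Ry@6 = +4489.3721 N

-1879.093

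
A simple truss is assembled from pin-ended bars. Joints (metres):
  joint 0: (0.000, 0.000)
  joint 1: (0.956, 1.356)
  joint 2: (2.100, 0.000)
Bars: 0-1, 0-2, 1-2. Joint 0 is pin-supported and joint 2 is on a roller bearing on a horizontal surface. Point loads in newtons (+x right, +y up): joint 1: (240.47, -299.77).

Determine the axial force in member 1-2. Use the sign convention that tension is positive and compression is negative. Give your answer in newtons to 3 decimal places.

-381.698

N=3 nodes, M=3 members, R=3 reactions → 2N=6, M+R=6
member 0 (0-1): L=1.6591, (cx,cy)=(0.5762,0.8173)
member 1 (0-2): L=2.1000, (cx,cy)=(1.0000,0.0000)
member 2 (1-2): L=1.7741, (cx,cy)=(0.6448,-0.7643)
solve A·x = −loads:
  F[0-1] = -9.8230 N (compression)
  F[0-2] = +246.1301 N (tension)
  F[1-2] = -381.6978 N (compression)
  Rx@0 = -240.4700 N
  Ry@0 = +8.0284 N
  Ry@2 = +291.7416 N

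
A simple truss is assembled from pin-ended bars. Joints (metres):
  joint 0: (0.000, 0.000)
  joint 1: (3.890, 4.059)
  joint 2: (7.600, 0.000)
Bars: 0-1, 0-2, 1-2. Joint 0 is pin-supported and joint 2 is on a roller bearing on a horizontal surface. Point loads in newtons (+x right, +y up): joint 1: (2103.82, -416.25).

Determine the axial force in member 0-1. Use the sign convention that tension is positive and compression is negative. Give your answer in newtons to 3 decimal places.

1274.847

N=3 nodes, M=3 members, R=3 reactions → 2N=6, M+R=6
member 0 (0-1): L=5.6221, (cx,cy)=(0.6919,0.7220)
member 1 (0-2): L=7.6000, (cx,cy)=(1.0000,0.0000)
member 2 (1-2): L=5.4991, (cx,cy)=(0.6747,-0.7381)
solve A·x = −loads:
  F[0-1] = +1274.8469 N (tension)
  F[0-2] = +1221.7318 N (tension)
  F[1-2] = -1810.8808 N (compression)
  Rx@0 = -2103.8200 N
  Ry@0 = -920.4102 N
  Ry@2 = +1336.6602 N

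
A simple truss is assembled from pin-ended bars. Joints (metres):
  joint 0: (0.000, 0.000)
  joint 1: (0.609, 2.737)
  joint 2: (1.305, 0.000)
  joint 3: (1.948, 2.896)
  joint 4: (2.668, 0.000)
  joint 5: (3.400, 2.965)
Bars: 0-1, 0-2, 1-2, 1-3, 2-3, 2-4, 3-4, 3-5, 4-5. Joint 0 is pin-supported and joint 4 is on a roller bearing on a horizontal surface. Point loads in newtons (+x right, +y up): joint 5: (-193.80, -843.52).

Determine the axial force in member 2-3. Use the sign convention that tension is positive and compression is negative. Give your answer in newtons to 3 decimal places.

N=6 nodes, M=9 members, R=3 reactions → 2N=12, M+R=12
member 0 (0-1): L=2.8039, (cx,cy)=(0.2172,0.9761)
member 1 (0-2): L=1.3050, (cx,cy)=(1.0000,0.0000)
member 2 (1-2): L=2.8241, (cx,cy)=(0.2464,-0.9692)
member 3 (1-3): L=1.3484, (cx,cy)=(0.9930,0.1179)
member 4 (2-3): L=2.9665, (cx,cy)=(0.2168,0.9762)
member 5 (2-4): L=1.3630, (cx,cy)=(1.0000,0.0000)
member 6 (3-4): L=2.9842, (cx,cy)=(0.2413,-0.9705)
member 7 (3-5): L=1.4536, (cx,cy)=(0.9989,0.0475)
member 8 (4-5): L=3.0540, (cx,cy)=(0.2397,0.9709)
solve A·x = −loads:
  F[0-1] = +16.4495 N (tension)
  F[0-2] = -197.3727 N (compression)
  F[1-2] = -15.6573 N (compression)
  F[1-3] = +7.4837 N (tension)
  F[2-3] = +15.5439 N (tension)
  F[2-4] = -204.6007 N (compression)
  F[3-4] = -15.8297 N (compression)
  F[3-5] = +14.6365 N (tension)
  F[4-5] = -869.5616 N (compression)
  Rx@0 = +193.8000 N
  Ry@0 = -16.0568 N
  Ry@4 = +859.5768 N

15.544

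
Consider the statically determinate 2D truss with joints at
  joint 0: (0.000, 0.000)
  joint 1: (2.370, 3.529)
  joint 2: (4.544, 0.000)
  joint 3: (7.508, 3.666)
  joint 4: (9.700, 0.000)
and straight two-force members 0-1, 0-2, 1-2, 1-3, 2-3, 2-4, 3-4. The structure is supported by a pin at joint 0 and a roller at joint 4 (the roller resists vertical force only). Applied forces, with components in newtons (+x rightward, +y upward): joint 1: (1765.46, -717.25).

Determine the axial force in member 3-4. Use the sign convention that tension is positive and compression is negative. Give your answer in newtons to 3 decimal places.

N=5 nodes, M=7 members, R=3 reactions → 2N=10, M+R=10
member 0 (0-1): L=4.2510, (cx,cy)=(0.5575,0.8302)
member 1 (0-2): L=4.5440, (cx,cy)=(1.0000,0.0000)
member 2 (1-2): L=4.1449, (cx,cy)=(0.5245,-0.8514)
member 3 (1-3): L=5.1398, (cx,cy)=(0.9996,0.0267)
member 4 (2-3): L=4.7143, (cx,cy)=(0.6287,0.7776)
member 5 (2-4): L=5.1560, (cx,cy)=(1.0000,0.0000)
member 6 (3-4): L=4.2713, (cx,cy)=(0.5132,-0.8583)
solve A·x = −loads:
  F[0-1] = +120.8141 N (tension)
  F[0-2] = +1698.1037 N (tension)
  F[1-2] = -997.0288 N (compression)
  F[1-3] = -1175.5786 N (compression)
  F[2-3] = +1091.6245 N (tension)
  F[2-4] = +488.8324 N (tension)
  F[3-4] = -952.5427 N (compression)
  Rx@0 = -1765.4600 N
  Ry@0 = -100.2954 N
  Ry@4 = +817.5454 N

-952.543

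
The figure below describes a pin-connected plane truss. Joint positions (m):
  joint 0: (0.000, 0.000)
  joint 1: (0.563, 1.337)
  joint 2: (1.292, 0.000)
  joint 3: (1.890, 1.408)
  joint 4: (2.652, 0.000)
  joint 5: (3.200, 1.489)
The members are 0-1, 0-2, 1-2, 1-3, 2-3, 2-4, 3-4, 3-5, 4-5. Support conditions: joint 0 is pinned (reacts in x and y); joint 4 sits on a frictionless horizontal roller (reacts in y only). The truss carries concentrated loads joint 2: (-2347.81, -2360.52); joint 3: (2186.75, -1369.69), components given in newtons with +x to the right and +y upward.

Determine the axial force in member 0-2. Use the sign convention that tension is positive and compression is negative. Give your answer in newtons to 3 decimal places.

N=6 nodes, M=9 members, R=3 reactions → 2N=12, M+R=12
member 0 (0-1): L=1.4507, (cx,cy)=(0.3881,0.9216)
member 1 (0-2): L=1.2920, (cx,cy)=(1.0000,0.0000)
member 2 (1-2): L=1.5228, (cx,cy)=(0.4787,-0.8780)
member 3 (1-3): L=1.3289, (cx,cy)=(0.9986,0.0534)
member 4 (2-3): L=1.5297, (cx,cy)=(0.3909,0.9204)
member 5 (2-4): L=1.3600, (cx,cy)=(1.0000,0.0000)
member 6 (3-4): L=1.6010, (cx,cy)=(0.4760,-0.8795)
member 7 (3-5): L=1.3125, (cx,cy)=(0.9981,0.0617)
member 8 (4-5): L=1.5866, (cx,cy)=(0.3454,0.9385)
solve A·x = −loads:
  F[0-1] = -480.7686 N (compression)
  F[0-2] = +25.5204 N (tension)
  F[1-2] = +479.3182 N (tension)
  F[1-3] = -416.6319 N (compression)
  F[2-3] = +2107.3879 N (tension)
  F[2-4] = +1778.9685 N (tension)
  F[3-4] = -3737.6337 N (compression)
  F[3-5] = -0.0000 N (compression)
  F[4-5] = +0.0000 N (tension)
  Rx@0 = +161.0600 N
  Ry@0 = +443.0871 N
  Ry@4 = +3287.1229 N

25.520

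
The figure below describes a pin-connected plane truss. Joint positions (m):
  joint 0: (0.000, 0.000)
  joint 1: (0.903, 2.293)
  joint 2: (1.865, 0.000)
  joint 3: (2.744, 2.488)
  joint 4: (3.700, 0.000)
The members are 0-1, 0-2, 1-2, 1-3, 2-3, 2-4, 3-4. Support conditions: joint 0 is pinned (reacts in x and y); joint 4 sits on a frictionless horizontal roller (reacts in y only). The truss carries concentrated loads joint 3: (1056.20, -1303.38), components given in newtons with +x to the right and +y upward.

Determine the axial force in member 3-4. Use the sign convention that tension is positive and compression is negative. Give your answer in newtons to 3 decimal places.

N=5 nodes, M=7 members, R=3 reactions → 2N=10, M+R=10
member 0 (0-1): L=2.4644, (cx,cy)=(0.3664,0.9305)
member 1 (0-2): L=1.8650, (cx,cy)=(1.0000,0.0000)
member 2 (1-2): L=2.4866, (cx,cy)=(0.3869,-0.9221)
member 3 (1-3): L=1.8513, (cx,cy)=(0.9944,0.1053)
member 4 (2-3): L=2.6387, (cx,cy)=(0.3331,0.9429)
member 5 (2-4): L=1.8350, (cx,cy)=(1.0000,0.0000)
member 6 (3-4): L=2.6653, (cx,cy)=(0.3587,-0.9335)
solve A·x = −loads:
  F[0-1] = +401.3733 N (tension)
  F[0-2] = +909.1296 N (tension)
  F[1-2] = -371.5873 N (compression)
  F[1-3] = +292.4533 N (tension)
  F[2-3] = +363.4094 N (tension)
  F[2-4] = +644.3155 N (tension)
  F[3-4] = -1796.3652 N (compression)
  Rx@0 = -1056.2000 N
  Ry@0 = -373.4579 N
  Ry@4 = +1676.8379 N

-1796.365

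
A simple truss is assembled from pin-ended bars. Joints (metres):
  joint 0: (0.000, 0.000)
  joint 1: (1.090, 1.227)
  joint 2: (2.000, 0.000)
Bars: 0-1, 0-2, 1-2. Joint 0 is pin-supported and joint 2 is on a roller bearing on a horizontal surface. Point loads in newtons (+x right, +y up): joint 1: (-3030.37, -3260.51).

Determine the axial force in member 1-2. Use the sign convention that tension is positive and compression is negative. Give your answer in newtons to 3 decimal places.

N=3 nodes, M=3 members, R=3 reactions → 2N=6, M+R=6
member 0 (0-1): L=1.6412, (cx,cy)=(0.6641,0.7476)
member 1 (0-2): L=2.0000, (cx,cy)=(1.0000,0.0000)
member 2 (1-2): L=1.5276, (cx,cy)=(0.5957,-0.8032)
solve A·x = −loads:
  F[0-1] = -4471.1275 N (compression)
  F[0-2] = -60.9292 N (compression)
  F[1-2] = +102.2823 N (tension)
  Rx@0 = +3030.3700 N
  Ry@0 = +3342.6640 N
  Ry@2 = -82.1540 N

102.282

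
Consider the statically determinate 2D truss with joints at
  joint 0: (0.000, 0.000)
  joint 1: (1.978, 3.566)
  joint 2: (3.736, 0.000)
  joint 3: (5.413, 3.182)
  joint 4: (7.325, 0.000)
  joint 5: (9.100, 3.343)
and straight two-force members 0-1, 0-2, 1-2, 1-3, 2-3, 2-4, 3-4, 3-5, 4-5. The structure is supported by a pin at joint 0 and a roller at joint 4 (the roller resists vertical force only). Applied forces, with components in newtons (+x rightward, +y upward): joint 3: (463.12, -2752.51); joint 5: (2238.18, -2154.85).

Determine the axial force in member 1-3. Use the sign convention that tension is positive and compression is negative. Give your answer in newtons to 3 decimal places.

1145.073

N=6 nodes, M=9 members, R=3 reactions → 2N=12, M+R=12
member 0 (0-1): L=4.0778, (cx,cy)=(0.4851,0.8745)
member 1 (0-2): L=3.7360, (cx,cy)=(1.0000,0.0000)
member 2 (1-2): L=3.9758, (cx,cy)=(0.4422,-0.8969)
member 3 (1-3): L=3.4564, (cx,cy)=(0.9938,-0.1111)
member 4 (2-3): L=3.5969, (cx,cy)=(0.4662,0.8847)
member 5 (2-4): L=3.5890, (cx,cy)=(1.0000,0.0000)
member 6 (3-4): L=3.7123, (cx,cy)=(0.5151,-0.8572)
member 7 (3-5): L=3.6905, (cx,cy)=(0.9990,0.0436)
member 8 (4-5): L=3.7850, (cx,cy)=(0.4690,0.8832)
solve A·x = −loads:
  F[0-1] = +1173.6566 N (tension)
  F[0-2] = +2132.0063 N (tension)
  F[1-2] = -1286.1186 N (compression)
  F[1-3] = +1145.0732 N (tension)
  F[2-3] = +1303.9560 N (tension)
  F[2-4] = +955.3602 N (tension)
  F[3-4] = -4232.1728 N (compression)
  F[3-5] = +3465.9011 N (tension)
  F[4-5] = -2610.9539 N (compression)
  Rx@0 = -2701.3000 N
  Ry@0 = -1026.3404 N
  Ry@4 = +5933.7004 N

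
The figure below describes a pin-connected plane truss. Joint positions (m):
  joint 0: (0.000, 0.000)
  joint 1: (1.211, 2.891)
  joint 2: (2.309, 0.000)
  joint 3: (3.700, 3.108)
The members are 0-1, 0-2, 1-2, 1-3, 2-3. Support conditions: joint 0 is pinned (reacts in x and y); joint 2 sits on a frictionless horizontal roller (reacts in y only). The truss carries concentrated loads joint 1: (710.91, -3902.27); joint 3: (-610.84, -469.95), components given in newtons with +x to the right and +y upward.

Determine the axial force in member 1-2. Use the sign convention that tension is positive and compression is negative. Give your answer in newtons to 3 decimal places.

-2603.588

N=4 nodes, M=5 members, R=3 reactions → 2N=8, M+R=8
member 0 (0-1): L=3.1344, (cx,cy)=(0.3864,0.9223)
member 1 (0-2): L=2.3090, (cx,cy)=(1.0000,0.0000)
member 2 (1-2): L=3.0925, (cx,cy)=(0.3551,-0.9348)
member 3 (1-3): L=2.4984, (cx,cy)=(0.9962,0.0869)
member 4 (2-3): L=3.4051, (cx,cy)=(0.4085,0.9128)
solve A·x = −loads:
  F[0-1] = -1631.3273 N (compression)
  F[0-2] = +730.3480 N (tension)
  F[1-2] = -2603.5883 N (compression)
  F[1-3] = -418.3549 N (compression)
  F[2-3] = -475.0609 N (compression)
  Rx@0 = -100.0700 N
  Ry@0 = +1504.6522 N
  Ry@2 = +2867.5678 N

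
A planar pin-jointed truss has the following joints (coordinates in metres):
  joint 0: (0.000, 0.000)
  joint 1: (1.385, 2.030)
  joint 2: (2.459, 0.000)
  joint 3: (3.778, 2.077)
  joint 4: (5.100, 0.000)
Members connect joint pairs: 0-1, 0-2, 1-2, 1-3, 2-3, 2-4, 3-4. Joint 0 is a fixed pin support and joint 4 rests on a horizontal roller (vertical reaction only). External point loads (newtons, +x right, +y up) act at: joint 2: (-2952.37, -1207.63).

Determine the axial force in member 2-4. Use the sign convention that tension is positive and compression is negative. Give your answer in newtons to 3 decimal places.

370.610

N=5 nodes, M=7 members, R=3 reactions → 2N=10, M+R=10
member 0 (0-1): L=2.4575, (cx,cy)=(0.5636,0.8261)
member 1 (0-2): L=2.4590, (cx,cy)=(1.0000,0.0000)
member 2 (1-2): L=2.2966, (cx,cy)=(0.4676,-0.8839)
member 3 (1-3): L=2.3935, (cx,cy)=(0.9998,0.0196)
member 4 (2-3): L=2.4604, (cx,cy)=(0.5361,0.8442)
member 5 (2-4): L=2.6410, (cx,cy)=(1.0000,0.0000)
member 6 (3-4): L=2.4620, (cx,cy)=(0.5370,-0.8436)
solve A·x = −loads:
  F[0-1] = -757.0474 N (compression)
  F[0-2] = -2525.7061 N (compression)
  F[1-2] = +690.8331 N (tension)
  F[1-3] = -749.8749 N (compression)
  F[2-3] = +707.2001 N (tension)
  F[2-4] = +370.6101 N (tension)
  F[3-4] = -690.2078 N (compression)
  Rx@0 = +2952.3700 N
  Ry@0 = +625.3629 N
  Ry@4 = +582.2671 N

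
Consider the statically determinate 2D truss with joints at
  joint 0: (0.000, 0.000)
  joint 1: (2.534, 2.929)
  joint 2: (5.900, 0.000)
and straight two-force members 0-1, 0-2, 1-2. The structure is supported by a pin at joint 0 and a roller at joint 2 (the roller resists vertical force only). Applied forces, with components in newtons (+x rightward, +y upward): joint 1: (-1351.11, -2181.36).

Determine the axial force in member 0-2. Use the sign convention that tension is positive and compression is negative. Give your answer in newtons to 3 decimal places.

305.836

N=3 nodes, M=3 members, R=3 reactions → 2N=6, M+R=6
member 0 (0-1): L=3.8730, (cx,cy)=(0.6543,0.7563)
member 1 (0-2): L=5.9000, (cx,cy)=(1.0000,0.0000)
member 2 (1-2): L=4.4619, (cx,cy)=(0.7544,-0.6564)
solve A·x = −loads:
  F[0-1] = -2532.5039 N (compression)
  F[0-2] = +305.8356 N (tension)
  F[1-2] = -405.4139 N (compression)
  Rx@0 = +1351.1100 N
  Ry@0 = +1915.2303 N
  Ry@2 = +266.1297 N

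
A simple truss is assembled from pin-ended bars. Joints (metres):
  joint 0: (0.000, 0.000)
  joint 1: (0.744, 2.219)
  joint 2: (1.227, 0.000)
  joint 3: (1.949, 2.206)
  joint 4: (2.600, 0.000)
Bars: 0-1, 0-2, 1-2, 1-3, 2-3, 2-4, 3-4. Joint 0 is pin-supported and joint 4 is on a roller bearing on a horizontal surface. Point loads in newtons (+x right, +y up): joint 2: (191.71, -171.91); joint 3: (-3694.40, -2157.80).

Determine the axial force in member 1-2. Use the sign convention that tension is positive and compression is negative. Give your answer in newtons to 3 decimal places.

3876.834

N=5 nodes, M=7 members, R=3 reactions → 2N=10, M+R=10
member 0 (0-1): L=2.3404, (cx,cy)=(0.3179,0.9481)
member 1 (0-2): L=1.2270, (cx,cy)=(1.0000,0.0000)
member 2 (1-2): L=2.2710, (cx,cy)=(0.2127,-0.9771)
member 3 (1-3): L=1.2051, (cx,cy)=(0.9999,-0.0108)
member 4 (2-3): L=2.3211, (cx,cy)=(0.3111,0.9504)
member 5 (2-4): L=1.3730, (cx,cy)=(1.0000,0.0000)
member 6 (3-4): L=2.3001, (cx,cy)=(0.2830,-0.9591)
solve A·x = −loads:
  F[0-1] = -3971.6414 N (compression)
  F[0-2] = -2240.1304 N (compression)
  F[1-2] = +3876.8337 N (tension)
  F[1-3] = -2087.2277 N (compression)
  F[2-3] = -3804.9800 N (compression)
  F[2-4] = -423.7426 N (compression)
  F[3-4] = +1497.1270 N (tension)
  Rx@0 = +3502.6900 N
  Ry@0 = +3765.6179 N
  Ry@4 = -1435.9079 N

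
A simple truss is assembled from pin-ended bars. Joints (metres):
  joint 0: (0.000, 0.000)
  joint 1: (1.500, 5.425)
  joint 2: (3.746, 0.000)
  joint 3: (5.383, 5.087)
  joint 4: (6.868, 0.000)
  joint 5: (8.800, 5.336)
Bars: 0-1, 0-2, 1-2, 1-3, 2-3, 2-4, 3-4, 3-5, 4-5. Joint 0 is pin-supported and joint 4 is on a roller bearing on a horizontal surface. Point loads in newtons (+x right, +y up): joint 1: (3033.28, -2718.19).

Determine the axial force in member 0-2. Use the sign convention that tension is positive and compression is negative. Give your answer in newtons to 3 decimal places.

2958.225

N=6 nodes, M=9 members, R=3 reactions → 2N=12, M+R=12
member 0 (0-1): L=5.6286, (cx,cy)=(0.2665,0.9638)
member 1 (0-2): L=3.7460, (cx,cy)=(1.0000,0.0000)
member 2 (1-2): L=5.8716, (cx,cy)=(0.3825,-0.9239)
member 3 (1-3): L=3.8977, (cx,cy)=(0.9962,-0.0867)
member 4 (2-3): L=5.3439, (cx,cy)=(0.3063,0.9519)
member 5 (2-4): L=3.1220, (cx,cy)=(1.0000,0.0000)
member 6 (3-4): L=5.2993, (cx,cy)=(0.2802,-0.9599)
member 7 (3-5): L=3.4261, (cx,cy)=(0.9974,0.0727)
member 8 (4-5): L=5.6750, (cx,cy)=(0.3404,0.9403)
solve A·x = −loads:
  F[0-1] = +281.6324 N (tension)
  F[0-2] = +2958.2254 N (tension)
  F[1-2] = -3067.5774 N (compression)
  F[1-3] = -1791.5578 N (compression)
  F[2-3] = +2977.4149 N (tension)
  F[2-4] = +872.7367 N (tension)
  F[3-4] = -3114.4182 N (compression)
  F[3-5] = -0.0000 N (compression)
  F[4-5] = +0.0000 N (tension)
  Rx@0 = -3033.2800 N
  Ry@0 = -271.4473 N
  Ry@4 = +2989.6373 N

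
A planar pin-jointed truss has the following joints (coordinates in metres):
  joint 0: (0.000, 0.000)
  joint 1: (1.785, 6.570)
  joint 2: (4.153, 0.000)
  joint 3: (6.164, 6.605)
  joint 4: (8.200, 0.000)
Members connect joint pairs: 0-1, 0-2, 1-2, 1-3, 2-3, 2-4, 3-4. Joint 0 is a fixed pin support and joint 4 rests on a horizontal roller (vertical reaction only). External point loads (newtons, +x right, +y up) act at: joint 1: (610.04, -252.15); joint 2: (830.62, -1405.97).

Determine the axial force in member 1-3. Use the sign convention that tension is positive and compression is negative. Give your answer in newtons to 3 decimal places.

-771.314

N=5 nodes, M=7 members, R=3 reactions → 2N=10, M+R=10
member 0 (0-1): L=6.8082, (cx,cy)=(0.2622,0.9650)
member 1 (0-2): L=4.1530, (cx,cy)=(1.0000,0.0000)
member 2 (1-2): L=6.9837, (cx,cy)=(0.3391,-0.9408)
member 3 (1-3): L=4.3791, (cx,cy)=(1.0000,0.0080)
member 4 (2-3): L=6.9044, (cx,cy)=(0.2913,0.9566)
member 5 (2-4): L=4.0470, (cx,cy)=(1.0000,0.0000)
member 6 (3-4): L=6.9117, (cx,cy)=(0.2946,-0.9556)
solve A·x = −loads:
  F[0-1] = -416.9695 N (compression)
  F[0-2] = +1549.9832 N (tension)
  F[1-2] = +153.1404 N (tension)
  F[1-3] = -771.3138 N (compression)
  F[2-3] = +1319.0947 N (tension)
  F[2-4] = +387.0826 N (tension)
  F[3-4] = -1314.0428 N (compression)
  Rx@0 = -1440.6600 N
  Ry@0 = +402.3829 N
  Ry@4 = +1255.7371 N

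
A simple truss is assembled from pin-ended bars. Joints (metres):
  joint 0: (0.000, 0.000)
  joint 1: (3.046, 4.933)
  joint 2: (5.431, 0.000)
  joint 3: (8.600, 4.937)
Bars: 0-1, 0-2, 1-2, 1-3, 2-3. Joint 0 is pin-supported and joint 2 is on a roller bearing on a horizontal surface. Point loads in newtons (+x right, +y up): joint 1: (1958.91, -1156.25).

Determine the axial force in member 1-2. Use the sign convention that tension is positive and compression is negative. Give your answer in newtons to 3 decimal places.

-2696.635

N=4 nodes, M=5 members, R=3 reactions → 2N=8, M+R=8
member 0 (0-1): L=5.7976, (cx,cy)=(0.5254,0.8509)
member 1 (0-2): L=5.4310, (cx,cy)=(1.0000,0.0000)
member 2 (1-2): L=5.4793, (cx,cy)=(0.4353,-0.9003)
member 3 (1-3): L=5.5540, (cx,cy)=(1.0000,0.0007)
member 4 (2-3): L=5.8666, (cx,cy)=(0.5402,0.8415)
solve A·x = −loads:
  F[0-1] = +1494.3920 N (tension)
  F[0-2] = +1173.7768 N (tension)
  F[1-2] = -2696.6347 N (compression)
  F[1-3] = +0.0000 N (tension)
  F[2-3] = +0.0000 N (tension)
  Rx@0 = -1958.9100 N
  Ry@0 = -1271.5240 N
  Ry@2 = +2427.7740 N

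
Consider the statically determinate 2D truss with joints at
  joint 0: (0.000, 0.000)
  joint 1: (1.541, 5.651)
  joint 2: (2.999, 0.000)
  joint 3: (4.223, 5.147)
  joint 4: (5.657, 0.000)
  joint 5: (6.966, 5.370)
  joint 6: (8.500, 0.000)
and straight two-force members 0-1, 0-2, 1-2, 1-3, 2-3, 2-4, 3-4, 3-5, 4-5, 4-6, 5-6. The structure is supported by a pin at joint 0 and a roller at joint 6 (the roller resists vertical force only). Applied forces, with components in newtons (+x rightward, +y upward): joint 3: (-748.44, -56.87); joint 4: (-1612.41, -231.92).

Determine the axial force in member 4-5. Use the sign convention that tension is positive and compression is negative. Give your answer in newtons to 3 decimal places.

-290.752

N=7 nodes, M=11 members, R=3 reactions → 2N=14, M+R=14
member 0 (0-1): L=5.8573, (cx,cy)=(0.2631,0.9648)
member 1 (0-2): L=2.9990, (cx,cy)=(1.0000,0.0000)
member 2 (1-2): L=5.8361, (cx,cy)=(0.2498,-0.9683)
member 3 (1-3): L=2.7289, (cx,cy)=(0.9828,-0.1847)
member 4 (2-3): L=5.2905, (cx,cy)=(0.2314,0.9729)
member 5 (2-4): L=2.6580, (cx,cy)=(1.0000,0.0000)
member 6 (3-4): L=5.3430, (cx,cy)=(0.2684,-0.9633)
member 7 (3-5): L=2.7520, (cx,cy)=(0.9967,0.0810)
member 8 (4-5): L=5.5272, (cx,cy)=(0.2368,0.9716)
member 9 (4-6): L=2.8430, (cx,cy)=(1.0000,0.0000)
member 10 (5-6): L=5.5848, (cx,cy)=(0.2747,-0.9615)
solve A·x = −loads:
  F[0-1] = -579.8144 N (compression)
  F[0-2] = -2208.3075 N (compression)
  F[1-2] = +638.2573 N (tension)
  F[1-3] = -317.4570 N (compression)
  F[2-3] = -635.2536 N (compression)
  F[2-4] = -1901.8841 N (compression)
  F[3-4] = +533.9923 N (tension)
  F[3-5] = +146.6396 N (tension)
  F[4-5] = -290.7522 N (compression)
  F[4-6] = -77.2995 N (compression)
  F[5-6] = +281.4227 N (tension)
  Rx@0 = +2360.8500 N
  Ry@0 = +559.3885 N
  Ry@6 = -270.5985 N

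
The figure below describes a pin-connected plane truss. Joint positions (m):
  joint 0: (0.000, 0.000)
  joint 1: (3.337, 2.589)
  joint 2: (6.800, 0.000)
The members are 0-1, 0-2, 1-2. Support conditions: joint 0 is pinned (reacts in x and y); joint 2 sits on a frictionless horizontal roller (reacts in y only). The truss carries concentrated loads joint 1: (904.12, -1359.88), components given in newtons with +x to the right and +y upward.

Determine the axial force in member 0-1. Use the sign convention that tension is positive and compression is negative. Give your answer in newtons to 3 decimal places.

N=3 nodes, M=3 members, R=3 reactions → 2N=6, M+R=6
member 0 (0-1): L=4.2236, (cx,cy)=(0.7901,0.6130)
member 1 (0-2): L=6.8000, (cx,cy)=(1.0000,0.0000)
member 2 (1-2): L=4.3238, (cx,cy)=(0.8009,-0.5988)
solve A·x = −loads:
  F[0-1] = -568.2129 N (compression)
  F[0-2] = +1353.0599 N (tension)
  F[1-2] = -1689.3928 N (compression)
  Rx@0 = -904.1200 N
  Ry@0 = +348.3085 N
  Ry@2 = +1011.5715 N

-568.213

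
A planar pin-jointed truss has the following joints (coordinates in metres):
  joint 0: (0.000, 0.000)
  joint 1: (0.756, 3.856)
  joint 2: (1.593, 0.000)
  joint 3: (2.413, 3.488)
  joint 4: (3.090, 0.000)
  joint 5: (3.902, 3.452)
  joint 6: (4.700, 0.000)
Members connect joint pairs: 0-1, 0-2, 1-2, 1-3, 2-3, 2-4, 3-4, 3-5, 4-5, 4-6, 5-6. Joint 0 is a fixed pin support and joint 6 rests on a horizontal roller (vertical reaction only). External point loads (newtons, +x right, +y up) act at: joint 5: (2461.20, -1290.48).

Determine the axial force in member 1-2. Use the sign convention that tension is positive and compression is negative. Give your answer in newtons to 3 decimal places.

-1782.258

N=7 nodes, M=11 members, R=3 reactions → 2N=14, M+R=14
member 0 (0-1): L=3.9294, (cx,cy)=(0.1924,0.9813)
member 1 (0-2): L=1.5930, (cx,cy)=(1.0000,0.0000)
member 2 (1-2): L=3.9458, (cx,cy)=(0.2121,-0.9772)
member 3 (1-3): L=1.6974, (cx,cy)=(0.9762,-0.2168)
member 4 (2-3): L=3.5831, (cx,cy)=(0.2289,0.9735)
member 5 (2-4): L=1.4970, (cx,cy)=(1.0000,0.0000)
member 6 (3-4): L=3.5531, (cx,cy)=(0.1905,-0.9817)
member 7 (3-5): L=1.4894, (cx,cy)=(0.9997,-0.0242)
member 8 (4-5): L=3.5462, (cx,cy)=(0.2290,0.9734)
member 9 (4-6): L=1.6100, (cx,cy)=(1.0000,0.0000)
member 10 (5-6): L=3.5430, (cx,cy)=(0.2252,-0.9743)
solve A·x = −loads:
  F[0-1] = +1618.8092 N (tension)
  F[0-2] = +2149.7488 N (tension)
  F[1-2] = -1782.2576 N (compression)
  F[1-3] = +706.3115 N (tension)
  F[2-3] = +1789.1811 N (tension)
  F[2-4] = +1362.2294 N (tension)
  F[3-4] = -1653.0350 N (compression)
  F[3-5] = +1414.3500 N (tension)
  F[4-5] = +1667.0410 N (tension)
  F[4-6] = +665.5500 N (tension)
  F[5-6] = -2954.9724 N (compression)
  Rx@0 = -2461.2000 N
  Ry@0 = -1588.5658 N
  Ry@6 = +2879.0458 N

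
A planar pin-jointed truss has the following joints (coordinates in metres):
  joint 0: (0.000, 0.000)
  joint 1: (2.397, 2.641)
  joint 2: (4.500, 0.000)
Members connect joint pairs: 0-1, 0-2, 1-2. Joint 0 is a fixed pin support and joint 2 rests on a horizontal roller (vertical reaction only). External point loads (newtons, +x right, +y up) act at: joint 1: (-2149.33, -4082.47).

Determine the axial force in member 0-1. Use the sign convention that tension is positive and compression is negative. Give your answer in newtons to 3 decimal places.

-4280.020

N=3 nodes, M=3 members, R=3 reactions → 2N=6, M+R=6
member 0 (0-1): L=3.5666, (cx,cy)=(0.6721,0.7405)
member 1 (0-2): L=4.5000, (cx,cy)=(1.0000,0.0000)
member 2 (1-2): L=3.3760, (cx,cy)=(0.6229,-0.7823)
solve A·x = −loads:
  F[0-1] = -4280.0200 N (compression)
  F[0-2] = +727.1537 N (tension)
  F[1-2] = -1167.3244 N (compression)
  Rx@0 = +2149.3300 N
  Ry@0 = +3169.2922 N
  Ry@2 = +913.1778 N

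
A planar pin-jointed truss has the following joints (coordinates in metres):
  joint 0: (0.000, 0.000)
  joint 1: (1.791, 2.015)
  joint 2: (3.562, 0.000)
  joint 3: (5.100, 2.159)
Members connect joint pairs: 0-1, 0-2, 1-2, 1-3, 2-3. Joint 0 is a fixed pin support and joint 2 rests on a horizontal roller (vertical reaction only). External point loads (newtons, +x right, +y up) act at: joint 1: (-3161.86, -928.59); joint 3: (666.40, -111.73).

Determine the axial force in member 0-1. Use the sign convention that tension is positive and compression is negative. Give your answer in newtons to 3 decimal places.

N=4 nodes, M=5 members, R=3 reactions → 2N=8, M+R=8
member 0 (0-1): L=2.6959, (cx,cy)=(0.6643,0.7474)
member 1 (0-2): L=3.5620, (cx,cy)=(1.0000,0.0000)
member 2 (1-2): L=2.6827, (cx,cy)=(0.6602,-0.7511)
member 3 (1-3): L=3.3121, (cx,cy)=(0.9991,0.0435)
member 4 (2-3): L=2.6508, (cx,cy)=(0.5802,0.8145)
solve A·x = −loads:
  F[0-1] = -2405.8049 N (compression)
  F[0-2] = -897.1856 N (compression)
  F[1-2] = +1202.3147 N (tension)
  F[1-3] = +770.5874 N (tension)
  F[2-3] = -178.3149 N (compression)
  Rx@0 = +2495.4600 N
  Ry@0 = +1798.1703 N
  Ry@2 = -757.8503 N

-2405.805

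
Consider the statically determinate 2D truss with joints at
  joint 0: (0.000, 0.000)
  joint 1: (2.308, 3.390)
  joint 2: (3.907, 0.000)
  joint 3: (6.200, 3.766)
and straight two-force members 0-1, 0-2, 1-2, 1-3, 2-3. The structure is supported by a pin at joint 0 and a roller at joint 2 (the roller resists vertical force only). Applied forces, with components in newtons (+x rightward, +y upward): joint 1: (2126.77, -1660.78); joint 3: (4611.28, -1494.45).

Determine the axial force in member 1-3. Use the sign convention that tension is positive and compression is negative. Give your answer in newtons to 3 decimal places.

5893.581

N=4 nodes, M=5 members, R=3 reactions → 2N=8, M+R=8
member 0 (0-1): L=4.1011, (cx,cy)=(0.5628,0.8266)
member 1 (0-2): L=3.9070, (cx,cy)=(1.0000,0.0000)
member 2 (1-2): L=3.7482, (cx,cy)=(0.4266,-0.9044)
member 3 (1-3): L=3.9101, (cx,cy)=(0.9954,0.0962)
member 4 (2-3): L=4.4092, (cx,cy)=(0.5201,0.8541)
solve A·x = −loads:
  F[0-1] = +7848.4406 N (tension)
  F[0-2] = +2321.1297 N (tension)
  F[1-2] = -8382.7136 N (compression)
  F[1-3] = +5893.5808 N (tension)
  F[2-3] = -2413.1855 N (compression)
  Rx@0 = -6738.0500 N
  Ry@0 = -6487.5908 N
  Ry@2 = +9642.8208 N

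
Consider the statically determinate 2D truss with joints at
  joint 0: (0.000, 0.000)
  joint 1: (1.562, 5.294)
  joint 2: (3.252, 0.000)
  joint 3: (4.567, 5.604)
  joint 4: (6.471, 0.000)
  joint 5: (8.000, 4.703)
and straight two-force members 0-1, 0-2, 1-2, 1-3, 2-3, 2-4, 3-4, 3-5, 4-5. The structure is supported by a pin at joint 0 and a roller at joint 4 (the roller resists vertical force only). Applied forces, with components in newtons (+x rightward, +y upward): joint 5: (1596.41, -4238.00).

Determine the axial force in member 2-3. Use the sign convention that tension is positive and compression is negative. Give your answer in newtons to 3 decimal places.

N=6 nodes, M=9 members, R=3 reactions → 2N=12, M+R=12
member 0 (0-1): L=5.5196, (cx,cy)=(0.2830,0.9591)
member 1 (0-2): L=3.2520, (cx,cy)=(1.0000,0.0000)
member 2 (1-2): L=5.5572, (cx,cy)=(0.3041,-0.9526)
member 3 (1-3): L=3.0209, (cx,cy)=(0.9947,0.1026)
member 4 (2-3): L=5.7562, (cx,cy)=(0.2284,0.9736)
member 5 (2-4): L=3.2190, (cx,cy)=(1.0000,0.0000)
member 6 (3-4): L=5.9186, (cx,cy)=(0.3217,-0.9468)
member 7 (3-5): L=3.5493, (cx,cy)=(0.9672,-0.2539)
member 8 (4-5): L=4.9453, (cx,cy)=(0.3092,0.9510)
solve A·x = −loads:
  F[0-1] = +2253.7428 N (tension)
  F[0-2] = +958.6230 N (tension)
  F[1-2] = -2129.8792 N (compression)
  F[1-3] = +1292.3261 N (tension)
  F[2-3] = +2084.1142 N (tension)
  F[2-4] = -165.2069 N (compression)
  F[3-4] = -3042.5776 N (compression)
  F[3-5] = +2833.2141 N (tension)
  F[4-5] = -3700.0663 N (compression)
  Rx@0 = -1596.4100 N
  Ry@0 = -2161.6162 N
  Ry@4 = +6399.6162 N

2084.114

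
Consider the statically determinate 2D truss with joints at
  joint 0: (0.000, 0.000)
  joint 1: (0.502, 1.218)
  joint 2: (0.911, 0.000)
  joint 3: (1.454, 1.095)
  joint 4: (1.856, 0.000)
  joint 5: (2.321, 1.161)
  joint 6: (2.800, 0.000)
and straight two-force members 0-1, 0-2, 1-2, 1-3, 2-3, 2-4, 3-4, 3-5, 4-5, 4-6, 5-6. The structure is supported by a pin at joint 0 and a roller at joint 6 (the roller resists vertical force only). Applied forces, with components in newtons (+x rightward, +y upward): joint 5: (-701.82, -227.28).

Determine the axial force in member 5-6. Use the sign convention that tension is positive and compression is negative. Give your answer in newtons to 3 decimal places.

N=7 nodes, M=11 members, R=3 reactions → 2N=14, M+R=14
member 0 (0-1): L=1.3174, (cx,cy)=(0.3811,0.9246)
member 1 (0-2): L=0.9110, (cx,cy)=(1.0000,0.0000)
member 2 (1-2): L=1.2848, (cx,cy)=(0.3183,-0.9480)
member 3 (1-3): L=0.9599, (cx,cy)=(0.9918,-0.1281)
member 4 (2-3): L=1.2222, (cx,cy)=(0.4443,0.8959)
member 5 (2-4): L=0.9450, (cx,cy)=(1.0000,0.0000)
member 6 (3-4): L=1.1665, (cx,cy)=(0.3446,-0.9387)
member 7 (3-5): L=0.8695, (cx,cy)=(0.9971,0.0759)
member 8 (4-5): L=1.2507, (cx,cy)=(0.3718,0.9283)
member 9 (4-6): L=0.9440, (cx,cy)=(1.0000,0.0000)
member 10 (5-6): L=1.2559, (cx,cy)=(0.3814,-0.9244)
solve A·x = −loads:
  F[0-1] = -356.8060 N (compression)
  F[0-2] = -565.8572 N (compression)
  F[1-2] = +383.1413 N (tension)
  F[1-3] = -260.0714 N (compression)
  F[2-3] = -405.4163 N (compression)
  F[2-4] = -263.7799 N (compression)
  F[3-4] = +307.3042 N (tension)
  F[3-5] = -545.5209 N (compression)
  F[4-5] = -310.7557 N (compression)
  F[4-6] = -42.3326 N (compression)
  F[5-6] = +110.9955 N (tension)
  Rx@0 = +701.8200 N
  Ry@0 = +329.8858 N
  Ry@6 = -102.6058 N

110.995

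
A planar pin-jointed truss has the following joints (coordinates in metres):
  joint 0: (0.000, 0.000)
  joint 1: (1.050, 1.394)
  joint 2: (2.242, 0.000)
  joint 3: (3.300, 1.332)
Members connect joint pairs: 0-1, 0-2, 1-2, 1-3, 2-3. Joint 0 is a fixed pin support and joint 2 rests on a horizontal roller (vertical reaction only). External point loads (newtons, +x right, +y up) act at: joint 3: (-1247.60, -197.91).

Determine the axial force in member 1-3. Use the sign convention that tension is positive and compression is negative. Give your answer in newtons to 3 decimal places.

-1067.452

N=4 nodes, M=5 members, R=3 reactions → 2N=8, M+R=8
member 0 (0-1): L=1.7452, (cx,cy)=(0.6016,0.7988)
member 1 (0-2): L=2.2420, (cx,cy)=(1.0000,0.0000)
member 2 (1-2): L=1.8341, (cx,cy)=(0.6499,-0.7600)
member 3 (1-3): L=2.2509, (cx,cy)=(0.9996,-0.0275)
member 4 (2-3): L=1.7011, (cx,cy)=(0.6220,0.7830)
solve A·x = −loads:
  F[0-1] = -811.0326 N (compression)
  F[0-2] = -759.6431 N (compression)
  F[1-2] = +891.0539 N (tension)
  F[1-3] = -1067.4516 N (compression)
  F[2-3] = -290.2943 N (compression)
  Rx@0 = +1247.6000 N
  Ry@0 = +647.8209 N
  Ry@2 = -449.9109 N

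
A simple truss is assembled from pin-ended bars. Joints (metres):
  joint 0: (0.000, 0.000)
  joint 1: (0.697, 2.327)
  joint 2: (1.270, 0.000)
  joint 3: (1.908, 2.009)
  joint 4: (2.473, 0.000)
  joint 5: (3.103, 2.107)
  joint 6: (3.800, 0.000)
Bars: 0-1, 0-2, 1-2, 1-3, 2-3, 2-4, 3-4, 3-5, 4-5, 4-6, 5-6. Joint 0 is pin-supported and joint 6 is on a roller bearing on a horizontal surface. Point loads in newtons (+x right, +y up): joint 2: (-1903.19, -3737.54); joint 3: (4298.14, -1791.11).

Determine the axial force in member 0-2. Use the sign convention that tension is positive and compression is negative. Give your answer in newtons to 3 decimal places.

2726.778

N=7 nodes, M=11 members, R=3 reactions → 2N=14, M+R=14
member 0 (0-1): L=2.4291, (cx,cy)=(0.2869,0.9580)
member 1 (0-2): L=1.2700, (cx,cy)=(1.0000,0.0000)
member 2 (1-2): L=2.3965, (cx,cy)=(0.2391,-0.9710)
member 3 (1-3): L=1.2521, (cx,cy)=(0.9672,-0.2540)
member 4 (2-3): L=2.1079, (cx,cy)=(0.3027,0.9531)
member 5 (2-4): L=1.2030, (cx,cy)=(1.0000,0.0000)
member 6 (3-4): L=2.0869, (cx,cy)=(0.2707,-0.9627)
member 7 (3-5): L=1.1990, (cx,cy)=(0.9967,0.0817)
member 8 (4-5): L=2.1992, (cx,cy)=(0.2865,0.9581)
member 9 (4-6): L=1.3270, (cx,cy)=(1.0000,0.0000)
member 10 (5-6): L=2.2193, (cx,cy)=(0.3141,-0.9494)
solve A·x = −loads:
  F[0-1] = -1156.4688 N (compression)
  F[0-2] = +2726.7784 N (tension)
  F[1-2] = +1315.7484 N (tension)
  F[1-3] = -668.3363 N (compression)
  F[2-3] = +2581.0199 N (tension)
  F[2-4] = +4163.3509 N (tension)
  F[3-4] = -4835.4622 N (compression)
  F[3-5] = -2863.8198 N (compression)
  F[4-5] = +4858.5075 N (tension)
  F[4-6] = +1462.4131 N (tension)
  F[5-6] = -4656.4161 N (compression)
  Rx@0 = -2394.9500 N
  Ry@0 = +1107.8403 N
  Ry@6 = +4420.8097 N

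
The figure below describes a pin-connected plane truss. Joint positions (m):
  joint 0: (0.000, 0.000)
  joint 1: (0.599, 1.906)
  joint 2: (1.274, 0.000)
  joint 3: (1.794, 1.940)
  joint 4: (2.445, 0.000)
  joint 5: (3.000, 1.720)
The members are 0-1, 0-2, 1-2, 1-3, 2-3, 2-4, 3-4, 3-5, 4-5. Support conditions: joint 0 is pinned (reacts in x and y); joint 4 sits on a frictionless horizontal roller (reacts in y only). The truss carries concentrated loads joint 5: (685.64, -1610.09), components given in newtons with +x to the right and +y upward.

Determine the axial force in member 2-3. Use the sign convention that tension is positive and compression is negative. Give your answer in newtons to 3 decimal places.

N=6 nodes, M=9 members, R=3 reactions → 2N=12, M+R=12
member 0 (0-1): L=1.9979, (cx,cy)=(0.2998,0.9540)
member 1 (0-2): L=1.2740, (cx,cy)=(1.0000,0.0000)
member 2 (1-2): L=2.0220, (cx,cy)=(0.3338,-0.9426)
member 3 (1-3): L=1.1955, (cx,cy)=(0.9996,0.0284)
member 4 (2-3): L=2.0085, (cx,cy)=(0.2589,0.9659)
member 5 (2-4): L=1.1710, (cx,cy)=(1.0000,0.0000)
member 6 (3-4): L=2.0463, (cx,cy)=(0.3181,-0.9480)
member 7 (3-5): L=1.2259, (cx,cy)=(0.9838,-0.1795)
member 8 (4-5): L=1.8073, (cx,cy)=(0.3071,0.9517)
solve A·x = −loads:
  F[0-1] = +888.6940 N (tension)
  F[0-2] = +419.1975 N (tension)
  F[1-2] = -882.4738 N (compression)
  F[1-3] = +561.2648 N (tension)
  F[2-3] = +861.2139 N (tension)
  F[2-4] = -98.3677 N (compression)
  F[3-4] = -1113.2793 N (compression)
  F[3-5] = +1156.9615 N (tension)
  F[4-5] = -1473.6658 N (compression)
  Rx@0 = -685.6400 N
  Ry@0 = -847.8122 N
  Ry@4 = +2457.9022 N

861.214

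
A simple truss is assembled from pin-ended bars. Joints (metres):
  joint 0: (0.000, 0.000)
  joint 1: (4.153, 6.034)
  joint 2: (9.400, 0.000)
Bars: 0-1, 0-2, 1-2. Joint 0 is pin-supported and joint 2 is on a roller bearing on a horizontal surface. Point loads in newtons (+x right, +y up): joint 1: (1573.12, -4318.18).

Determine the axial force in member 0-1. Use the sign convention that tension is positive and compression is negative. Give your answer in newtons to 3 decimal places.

-1700.233

N=3 nodes, M=3 members, R=3 reactions → 2N=6, M+R=6
member 0 (0-1): L=7.3251, (cx,cy)=(0.5670,0.8237)
member 1 (0-2): L=9.4000, (cx,cy)=(1.0000,0.0000)
member 2 (1-2): L=7.9963, (cx,cy)=(0.6562,-0.7546)
solve A·x = −loads:
  F[0-1] = -1700.2333 N (compression)
  F[0-2] = +2537.0800 N (tension)
  F[1-2] = -3866.4284 N (compression)
  Rx@0 = -1573.1200 N
  Ry@0 = +1400.5622 N
  Ry@2 = +2917.6178 N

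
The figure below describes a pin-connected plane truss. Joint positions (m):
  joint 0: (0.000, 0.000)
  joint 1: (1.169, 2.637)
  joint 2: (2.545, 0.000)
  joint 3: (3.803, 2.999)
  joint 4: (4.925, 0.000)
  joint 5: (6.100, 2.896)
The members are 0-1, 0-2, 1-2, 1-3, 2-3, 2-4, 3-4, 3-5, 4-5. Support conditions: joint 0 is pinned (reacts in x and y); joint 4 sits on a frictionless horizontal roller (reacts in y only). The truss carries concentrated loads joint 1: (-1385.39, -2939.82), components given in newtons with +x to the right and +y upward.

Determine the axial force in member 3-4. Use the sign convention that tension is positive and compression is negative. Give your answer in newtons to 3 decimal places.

46.962

N=6 nodes, M=9 members, R=3 reactions → 2N=12, M+R=12
member 0 (0-1): L=2.8845, (cx,cy)=(0.4053,0.9142)
member 1 (0-2): L=2.5450, (cx,cy)=(1.0000,0.0000)
member 2 (1-2): L=2.9744, (cx,cy)=(0.4626,-0.8866)
member 3 (1-3): L=2.6588, (cx,cy)=(0.9907,0.1362)
member 4 (2-3): L=3.2522, (cx,cy)=(0.3868,0.9222)
member 5 (2-4): L=2.3800, (cx,cy)=(1.0000,0.0000)
member 6 (3-4): L=3.2020, (cx,cy)=(0.3504,-0.9366)
member 7 (3-5): L=2.2993, (cx,cy)=(0.9990,-0.0448)
member 8 (4-5): L=3.1253, (cx,cy)=(0.3760,0.9266)
solve A·x = −loads:
  F[0-1] = -3263.8524 N (compression)
  F[0-2] = -62.6492 N (compression)
  F[1-2] = +55.3547 N (tension)
  F[1-3] = +37.3896 N (tension)
  F[2-3] = -53.2180 N (compression)
  F[2-4] = -16.4557 N (compression)
  F[3-4] = +46.9620 N (tension)
  F[3-5] = -0.0000 N (compression)
  F[4-5] = +0.0000 N (tension)
  Rx@0 = +1385.3900 N
  Ry@0 = +2983.8045 N
  Ry@4 = -43.9845 N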